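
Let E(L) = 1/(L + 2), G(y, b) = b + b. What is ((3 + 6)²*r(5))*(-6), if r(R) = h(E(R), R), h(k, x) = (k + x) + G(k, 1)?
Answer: -24300/7 ≈ -3471.4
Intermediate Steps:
G(y, b) = 2*b
E(L) = 1/(2 + L)
h(k, x) = 2 + k + x (h(k, x) = (k + x) + 2*1 = (k + x) + 2 = 2 + k + x)
r(R) = 2 + R + 1/(2 + R) (r(R) = 2 + 1/(2 + R) + R = 2 + R + 1/(2 + R))
((3 + 6)²*r(5))*(-6) = ((3 + 6)²*(2 + 5 + 1/(2 + 5)))*(-6) = (9²*(2 + 5 + 1/7))*(-6) = (81*(2 + 5 + ⅐))*(-6) = (81*(50/7))*(-6) = (4050/7)*(-6) = -24300/7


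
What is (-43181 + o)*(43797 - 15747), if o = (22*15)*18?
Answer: -1044610050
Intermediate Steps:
o = 5940 (o = 330*18 = 5940)
(-43181 + o)*(43797 - 15747) = (-43181 + 5940)*(43797 - 15747) = -37241*28050 = -1044610050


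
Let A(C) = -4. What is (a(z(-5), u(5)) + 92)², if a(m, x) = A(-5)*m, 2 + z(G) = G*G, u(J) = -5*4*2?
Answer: 0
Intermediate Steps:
u(J) = -40 (u(J) = -20*2 = -40)
z(G) = -2 + G² (z(G) = -2 + G*G = -2 + G²)
a(m, x) = -4*m
(a(z(-5), u(5)) + 92)² = (-4*(-2 + (-5)²) + 92)² = (-4*(-2 + 25) + 92)² = (-4*23 + 92)² = (-92 + 92)² = 0² = 0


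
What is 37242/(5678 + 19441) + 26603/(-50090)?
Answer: 133023447/139801190 ≈ 0.95152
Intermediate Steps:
37242/(5678 + 19441) + 26603/(-50090) = 37242/25119 + 26603*(-1/50090) = 37242*(1/25119) - 26603/50090 = 4138/2791 - 26603/50090 = 133023447/139801190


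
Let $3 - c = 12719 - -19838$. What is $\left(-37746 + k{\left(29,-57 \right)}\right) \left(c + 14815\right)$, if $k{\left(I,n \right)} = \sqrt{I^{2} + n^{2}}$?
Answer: $669576294 - 17739 \sqrt{4090} \approx 6.6844 \cdot 10^{8}$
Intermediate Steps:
$c = -32554$ ($c = 3 - \left(12719 - -19838\right) = 3 - \left(12719 + 19838\right) = 3 - 32557 = -32554$)
$\left(-37746 + k{\left(29,-57 \right)}\right) \left(c + 14815\right) = \left(-37746 + \sqrt{29^{2} + \left(-57\right)^{2}}\right) \left(-32554 + 14815\right) = \left(-37746 + \sqrt{841 + 3249}\right) \left(-17739\right) = \left(-37746 + \sqrt{4090}\right) \left(-17739\right) = 669576294 - 17739 \sqrt{4090}$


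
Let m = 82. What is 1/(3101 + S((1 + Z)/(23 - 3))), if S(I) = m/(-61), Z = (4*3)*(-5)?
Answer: 61/189079 ≈ 0.00032262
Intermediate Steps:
Z = -60 (Z = 12*(-5) = -60)
S(I) = -82/61 (S(I) = 82/(-61) = 82*(-1/61) = -82/61)
1/(3101 + S((1 + Z)/(23 - 3))) = 1/(3101 - 82/61) = 1/(189079/61) = 61/189079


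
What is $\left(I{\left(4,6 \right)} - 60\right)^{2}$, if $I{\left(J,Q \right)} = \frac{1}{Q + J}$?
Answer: $\frac{358801}{100} \approx 3588.0$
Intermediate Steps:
$I{\left(J,Q \right)} = \frac{1}{J + Q}$
$\left(I{\left(4,6 \right)} - 60\right)^{2} = \left(\frac{1}{4 + 6} - 60\right)^{2} = \left(\frac{1}{10} - 60\right)^{2} = \left(- \frac{599}{10}\right)^{2} = \frac{358801}{100}$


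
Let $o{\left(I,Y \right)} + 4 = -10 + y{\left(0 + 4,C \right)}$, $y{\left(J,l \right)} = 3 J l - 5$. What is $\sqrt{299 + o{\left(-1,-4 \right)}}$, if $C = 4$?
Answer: $2 \sqrt{82} \approx 18.111$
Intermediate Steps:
$y{\left(J,l \right)} = -5 + 3 J l$ ($y{\left(J,l \right)} = 3 J l - 5 = -5 + 3 J l$)
$o{\left(I,Y \right)} = 29$ ($o{\left(I,Y \right)} = -4 - \left(15 - 3 \left(0 + 4\right) 4\right) = -4 - \left(15 - 48\right) = -4 + \left(-10 + \left(-5 + 48\right)\right) = -4 + \left(-10 + 43\right) = -4 + 33 = 29$)
$\sqrt{299 + o{\left(-1,-4 \right)}} = \sqrt{299 + 29} = \sqrt{328} = 2 \sqrt{82}$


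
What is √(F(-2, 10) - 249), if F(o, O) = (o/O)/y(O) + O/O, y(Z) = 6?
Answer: I*√223230/30 ≈ 15.749*I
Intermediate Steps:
F(o, O) = 1 + o/(6*O) (F(o, O) = (o/O)/6 + O/O = (o/O)*(⅙) + 1 = o/(6*O) + 1 = 1 + o/(6*O))
√(F(-2, 10) - 249) = √((10 + (⅙)*(-2))/10 - 249) = √((10 - ⅓)/10 - 249) = √((⅒)*(29/3) - 249) = √(29/30 - 249) = √(-7441/30) = I*√223230/30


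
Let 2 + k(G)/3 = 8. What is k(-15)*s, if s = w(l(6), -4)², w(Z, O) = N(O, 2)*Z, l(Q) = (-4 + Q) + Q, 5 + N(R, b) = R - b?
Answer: 139392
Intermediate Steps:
N(R, b) = -5 + R - b (N(R, b) = -5 + (R - b) = -5 + R - b)
l(Q) = -4 + 2*Q
k(G) = 18 (k(G) = -6 + 3*8 = -6 + 24 = 18)
w(Z, O) = Z*(-7 + O) (w(Z, O) = (-5 + O - 1*2)*Z = (-5 + O - 2)*Z = (-7 + O)*Z = Z*(-7 + O))
s = 7744 (s = ((-4 + 2*6)*(-7 - 4))² = ((-4 + 12)*(-11))² = (8*(-11))² = (-88)² = 7744)
k(-15)*s = 18*7744 = 139392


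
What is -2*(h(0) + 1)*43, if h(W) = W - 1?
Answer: 0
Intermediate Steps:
h(W) = -1 + W
-2*(h(0) + 1)*43 = -2*((-1 + 0) + 1)*43 = -2*(-1 + 1)*43 = -2*0*43 = 0*43 = 0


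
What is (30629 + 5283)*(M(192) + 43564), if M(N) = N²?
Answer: 2888330336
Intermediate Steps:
(30629 + 5283)*(M(192) + 43564) = (30629 + 5283)*(192² + 43564) = 35912*(36864 + 43564) = 35912*80428 = 2888330336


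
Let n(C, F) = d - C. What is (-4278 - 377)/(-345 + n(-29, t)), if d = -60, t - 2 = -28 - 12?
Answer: 4655/376 ≈ 12.380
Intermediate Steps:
t = -38 (t = 2 + (-28 - 12) = 2 - 40 = -38)
n(C, F) = -60 - C
(-4278 - 377)/(-345 + n(-29, t)) = (-4278 - 377)/(-345 + (-60 - 1*(-29))) = -4655/(-345 + (-60 + 29)) = -4655/(-345 - 31) = -4655/(-376) = -4655*(-1/376) = 4655/376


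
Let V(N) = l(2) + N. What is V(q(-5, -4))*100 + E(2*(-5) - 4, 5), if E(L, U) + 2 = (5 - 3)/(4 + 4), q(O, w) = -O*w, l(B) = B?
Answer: -7207/4 ≈ -1801.8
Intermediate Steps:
q(O, w) = -O*w
V(N) = 2 + N
E(L, U) = -7/4 (E(L, U) = -2 + (5 - 3)/(4 + 4) = -2 + 2/8 = -2 + 2*(⅛) = -2 + ¼ = -7/4)
V(q(-5, -4))*100 + E(2*(-5) - 4, 5) = (2 - 1*(-5)*(-4))*100 - 7/4 = (2 - 20)*100 - 7/4 = -18*100 - 7/4 = -1800 - 7/4 = -7207/4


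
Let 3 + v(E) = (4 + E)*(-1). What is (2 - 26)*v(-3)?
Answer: 96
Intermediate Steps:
v(E) = -7 - E (v(E) = -3 + (4 + E)*(-1) = -3 + (-4 - E) = -7 - E)
(2 - 26)*v(-3) = (2 - 26)*(-7 - 1*(-3)) = -24*(-7 + 3) = -24*(-4) = 96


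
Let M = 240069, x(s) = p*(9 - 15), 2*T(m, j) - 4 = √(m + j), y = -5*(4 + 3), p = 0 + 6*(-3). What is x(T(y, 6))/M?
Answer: 36/80023 ≈ 0.00044987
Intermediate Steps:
p = -18 (p = 0 - 18 = -18)
y = -35 (y = -5*7 = -35)
T(m, j) = 2 + √(j + m)/2 (T(m, j) = 2 + √(m + j)/2 = 2 + √(j + m)/2)
x(s) = 108 (x(s) = -18*(9 - 15) = -18*(-6) = 108)
x(T(y, 6))/M = 108/240069 = 108*(1/240069) = 36/80023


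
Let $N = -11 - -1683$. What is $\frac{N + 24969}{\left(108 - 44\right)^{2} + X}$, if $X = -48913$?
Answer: $- \frac{26641}{44817} \approx -0.59444$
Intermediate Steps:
$N = 1672$ ($N = -11 + 1683 = 1672$)
$\frac{N + 24969}{\left(108 - 44\right)^{2} + X} = \frac{1672 + 24969}{\left(108 - 44\right)^{2} - 48913} = \frac{26641}{64^{2} - 48913} = \frac{26641}{4096 - 48913} = \frac{26641}{-44817} = 26641 \left(- \frac{1}{44817}\right) = - \frac{26641}{44817}$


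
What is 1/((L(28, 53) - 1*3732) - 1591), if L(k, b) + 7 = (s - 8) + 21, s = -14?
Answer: -1/5331 ≈ -0.00018758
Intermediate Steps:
L(k, b) = -8 (L(k, b) = -7 + ((-14 - 8) + 21) = -7 + (-22 + 21) = -7 - 1 = -8)
1/((L(28, 53) - 1*3732) - 1591) = 1/((-8 - 1*3732) - 1591) = 1/((-8 - 3732) - 1591) = 1/(-3740 - 1591) = 1/(-5331) = -1/5331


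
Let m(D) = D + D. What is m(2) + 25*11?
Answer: 279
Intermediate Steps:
m(D) = 2*D
m(2) + 25*11 = 2*2 + 25*11 = 4 + 275 = 279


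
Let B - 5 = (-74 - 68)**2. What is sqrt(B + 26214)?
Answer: sqrt(46383) ≈ 215.37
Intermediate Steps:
B = 20169 (B = 5 + (-74 - 68)**2 = 5 + (-142)**2 = 5 + 20164 = 20169)
sqrt(B + 26214) = sqrt(20169 + 26214) = sqrt(46383)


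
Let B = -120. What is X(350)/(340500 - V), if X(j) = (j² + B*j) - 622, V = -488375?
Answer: 79878/828875 ≈ 0.096369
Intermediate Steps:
X(j) = -622 + j² - 120*j (X(j) = (j² - 120*j) - 622 = -622 + j² - 120*j)
X(350)/(340500 - V) = (-622 + 350² - 120*350)/(340500 - 1*(-488375)) = (-622 + 122500 - 42000)/(340500 + 488375) = 79878/828875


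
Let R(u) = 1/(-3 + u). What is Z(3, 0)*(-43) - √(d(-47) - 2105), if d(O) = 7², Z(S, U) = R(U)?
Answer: 43/3 - 2*I*√514 ≈ 14.333 - 45.343*I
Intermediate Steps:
Z(S, U) = 1/(-3 + U)
d(O) = 49
Z(3, 0)*(-43) - √(d(-47) - 2105) = -43/(-3 + 0) - √(49 - 2105) = -43/(-3) - √(-2056) = -⅓*(-43) - 2*I*√514 = 43/3 - 2*I*√514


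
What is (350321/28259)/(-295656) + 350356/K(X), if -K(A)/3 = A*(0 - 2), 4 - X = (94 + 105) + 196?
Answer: -487867532987815/3266782675464 ≈ -149.34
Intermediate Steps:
X = -391 (X = 4 - ((94 + 105) + 196) = 4 - (199 + 196) = 4 - 1*395 = 4 - 395 = -391)
K(A) = 6*A (K(A) = -3*A*(0 - 2) = -3*A*(-2) = -(-6)*A = 6*A)
(350321/28259)/(-295656) + 350356/K(X) = (350321/28259)/(-295656) + 350356/((6*(-391))) = (350321*(1/28259))*(-1/295656) + 350356/(-2346) = (350321/28259)*(-1/295656) + 350356*(-1/2346) = -350321/8354942904 - 175178/1173 = -487867532987815/3266782675464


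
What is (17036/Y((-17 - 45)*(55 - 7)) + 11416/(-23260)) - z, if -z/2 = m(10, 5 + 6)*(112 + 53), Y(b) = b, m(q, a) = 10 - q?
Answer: -26889461/4326360 ≈ -6.2153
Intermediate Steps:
z = 0 (z = -2*(10 - 1*10)*(112 + 53) = -2*(10 - 10)*165 = -0*165 = -2*0 = 0)
(17036/Y((-17 - 45)*(55 - 7)) + 11416/(-23260)) - z = (17036/(((-17 - 45)*(55 - 7))) + 11416/(-23260)) - 1*0 = (17036/((-62*48)) + 11416*(-1/23260)) + 0 = (17036/(-2976) - 2854/5815) + 0 = (17036*(-1/2976) - 2854/5815) + 0 = (-4259/744 - 2854/5815) + 0 = -26889461/4326360 + 0 = -26889461/4326360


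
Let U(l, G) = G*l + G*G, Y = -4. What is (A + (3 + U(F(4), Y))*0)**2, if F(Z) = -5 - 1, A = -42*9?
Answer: 142884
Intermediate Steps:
A = -378
F(Z) = -6
U(l, G) = G**2 + G*l (U(l, G) = G*l + G**2 = G**2 + G*l)
(A + (3 + U(F(4), Y))*0)**2 = (-378 + (3 - 4*(-4 - 6))*0)**2 = (-378 + (3 - 4*(-10))*0)**2 = (-378 + (3 + 40)*0)**2 = (-378 + 43*0)**2 = (-378 + 0)**2 = (-378)**2 = 142884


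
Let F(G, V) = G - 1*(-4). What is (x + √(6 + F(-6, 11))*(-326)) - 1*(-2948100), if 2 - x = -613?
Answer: 2948063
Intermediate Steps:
x = 615 (x = 2 - 1*(-613) = 2 + 613 = 615)
F(G, V) = 4 + G (F(G, V) = G + 4 = 4 + G)
(x + √(6 + F(-6, 11))*(-326)) - 1*(-2948100) = (615 + √(6 + (4 - 6))*(-326)) - 1*(-2948100) = (615 + √(6 - 2)*(-326)) + 2948100 = (615 + √4*(-326)) + 2948100 = (615 + 2*(-326)) + 2948100 = (615 - 652) + 2948100 = -37 + 2948100 = 2948063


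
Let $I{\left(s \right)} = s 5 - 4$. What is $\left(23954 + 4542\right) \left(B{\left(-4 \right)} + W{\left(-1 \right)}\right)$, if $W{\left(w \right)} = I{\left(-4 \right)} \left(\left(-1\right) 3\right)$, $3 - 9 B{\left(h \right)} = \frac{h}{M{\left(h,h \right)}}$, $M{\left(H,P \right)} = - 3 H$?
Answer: $\frac{55681184}{27} \approx 2.0623 \cdot 10^{6}$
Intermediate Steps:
$I{\left(s \right)} = -4 + 5 s$ ($I{\left(s \right)} = 5 s - 4 = -4 + 5 s$)
$B{\left(h \right)} = \frac{10}{27}$ ($B{\left(h \right)} = \frac{1}{3} - \frac{h \frac{1}{\left(-3\right) h}}{9} = \frac{1}{3} - \frac{h \left(- \frac{1}{3 h}\right)}{9} = \frac{1}{3} - - \frac{1}{27} = \frac{1}{3} + \frac{1}{27} = \frac{10}{27}$)
$W{\left(w \right)} = 72$ ($W{\left(w \right)} = \left(-4 + 5 \left(-4\right)\right) \left(\left(-1\right) 3\right) = \left(-4 - 20\right) \left(-3\right) = \left(-24\right) \left(-3\right) = 72$)
$\left(23954 + 4542\right) \left(B{\left(-4 \right)} + W{\left(-1 \right)}\right) = \left(23954 + 4542\right) \left(\frac{10}{27} + 72\right) = 28496 \cdot \frac{1954}{27} = \frac{55681184}{27}$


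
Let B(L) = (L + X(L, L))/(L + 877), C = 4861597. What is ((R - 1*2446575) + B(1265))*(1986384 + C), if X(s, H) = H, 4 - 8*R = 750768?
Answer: -5323403427643223/306 ≈ -1.7397e+13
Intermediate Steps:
R = -187691/2 (R = 1/2 - 1/8*750768 = 1/2 - 93846 = -187691/2 ≈ -93846.)
B(L) = 2*L/(877 + L) (B(L) = (L + L)/(L + 877) = (2*L)/(877 + L) = 2*L/(877 + L))
((R - 1*2446575) + B(1265))*(1986384 + C) = ((-187691/2 - 1*2446575) + 2*1265/(877 + 1265))*(1986384 + 4861597) = ((-187691/2 - 2446575) + 2*1265/2142)*6847981 = (-5080841/2 + 2*1265*(1/2142))*6847981 = (-5080841/2 + 1265/1071)*6847981 = -5441578181/2142*6847981 = -5323403427643223/306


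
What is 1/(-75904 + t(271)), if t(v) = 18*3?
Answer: -1/75850 ≈ -1.3184e-5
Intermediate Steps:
t(v) = 54
1/(-75904 + t(271)) = 1/(-75904 + 54) = 1/(-75850) = -1/75850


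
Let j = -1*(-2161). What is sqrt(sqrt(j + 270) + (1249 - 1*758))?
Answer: sqrt(491 + sqrt(2431)) ≈ 23.244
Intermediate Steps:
j = 2161
sqrt(sqrt(j + 270) + (1249 - 1*758)) = sqrt(sqrt(2161 + 270) + (1249 - 1*758)) = sqrt(sqrt(2431) + (1249 - 758)) = sqrt(sqrt(2431) + 491) = sqrt(491 + sqrt(2431))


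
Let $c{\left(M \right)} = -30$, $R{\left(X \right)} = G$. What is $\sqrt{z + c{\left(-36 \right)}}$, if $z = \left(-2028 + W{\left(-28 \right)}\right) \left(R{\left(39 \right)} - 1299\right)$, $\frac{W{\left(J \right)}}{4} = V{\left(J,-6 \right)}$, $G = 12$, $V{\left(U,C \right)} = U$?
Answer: $5 \sqrt{110166} \approx 1659.6$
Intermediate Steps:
$R{\left(X \right)} = 12$
$W{\left(J \right)} = 4 J$
$z = 2754180$ ($z = \left(-2028 + 4 \left(-28\right)\right) \left(12 - 1299\right) = \left(-2028 - 112\right) \left(-1287\right) = \left(-2140\right) \left(-1287\right) = 2754180$)
$\sqrt{z + c{\left(-36 \right)}} = \sqrt{2754180 - 30} = \sqrt{2754150} = 5 \sqrt{110166}$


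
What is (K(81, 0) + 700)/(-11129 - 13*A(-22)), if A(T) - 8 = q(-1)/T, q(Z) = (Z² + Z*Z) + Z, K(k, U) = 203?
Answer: -6622/82371 ≈ -0.080392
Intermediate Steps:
q(Z) = Z + 2*Z² (q(Z) = (Z² + Z²) + Z = 2*Z² + Z = Z + 2*Z²)
A(T) = 8 + 1/T (A(T) = 8 + (-(1 + 2*(-1)))/T = 8 + (-(1 - 2))/T = 8 + (-1*(-1))/T = 8 + 1/T)
(K(81, 0) + 700)/(-11129 - 13*A(-22)) = (203 + 700)/(-11129 - 13*(8 + 1/(-22))) = 903/(-11129 - 13*(8 - 1/22)) = 903/(-11129 - 13*175/22) = 903/(-11129 - 2275/22) = 903/(-247113/22) = 903*(-22/247113) = -6622/82371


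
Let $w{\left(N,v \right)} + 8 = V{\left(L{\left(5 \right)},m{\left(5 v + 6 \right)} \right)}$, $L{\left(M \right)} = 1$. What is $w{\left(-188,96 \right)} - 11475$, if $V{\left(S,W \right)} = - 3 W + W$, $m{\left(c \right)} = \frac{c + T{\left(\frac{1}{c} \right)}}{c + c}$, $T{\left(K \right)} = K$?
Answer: $- \frac{2712474865}{236196} \approx -11484.0$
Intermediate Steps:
$m{\left(c \right)} = \frac{c + \frac{1}{c}}{2 c}$ ($m{\left(c \right)} = \frac{c + \frac{1}{c}}{c + c} = \frac{c + \frac{1}{c}}{2 c}$)
$V{\left(S,W \right)} = - 2 W$
$w{\left(N,v \right)} = -8 - \frac{1 + \left(6 + 5 v\right)^{2}}{\left(6 + 5 v\right)^{2}}$ ($w{\left(N,v \right)} = -8 - 2 \frac{1 + \left(5 v + 6\right)^{2}}{2 \left(5 v + 6\right)^{2}} = -8 - 2 \frac{1 + \left(6 + 5 v\right)^{2}}{2 \left(6 + 5 v\right)^{2}} = -8 - \frac{1 + \left(6 + 5 v\right)^{2}}{\left(6 + 5 v\right)^{2}}$)
$w{\left(-188,96 \right)} - 11475 = \left(-9 - \frac{1}{\left(6 + 5 \cdot 96\right)^{2}}\right) - 11475 = \left(-9 - \frac{1}{\left(6 + 480\right)^{2}}\right) - 11475 = \left(-9 - \frac{1}{236196}\right) - 11475 = - \frac{2125765}{236196} - 11475 = - \frac{2712474865}{236196}$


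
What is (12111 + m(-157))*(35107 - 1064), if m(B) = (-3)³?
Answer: 411375612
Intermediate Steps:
m(B) = -27
(12111 + m(-157))*(35107 - 1064) = (12111 - 27)*(35107 - 1064) = 12084*34043 = 411375612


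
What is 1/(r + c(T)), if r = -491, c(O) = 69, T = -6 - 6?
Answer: -1/422 ≈ -0.0023697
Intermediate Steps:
T = -12
1/(r + c(T)) = 1/(-491 + 69) = 1/(-422) = -1/422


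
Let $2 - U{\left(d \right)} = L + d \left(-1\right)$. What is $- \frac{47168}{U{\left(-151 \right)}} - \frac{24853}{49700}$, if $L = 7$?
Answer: $\frac{585093133}{1938300} \approx 301.86$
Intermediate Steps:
$U{\left(d \right)} = -5 + d$ ($U{\left(d \right)} = 2 - \left(7 + d \left(-1\right)\right) = 2 - \left(7 - d\right) = 2 + \left(-7 + d\right) = -5 + d$)
$- \frac{47168}{U{\left(-151 \right)}} - \frac{24853}{49700} = - \frac{47168}{-5 - 151} - \frac{24853}{49700} = - \frac{47168}{-156} - \frac{24853}{49700} = \left(-47168\right) \left(- \frac{1}{156}\right) - \frac{24853}{49700} = \frac{11792}{39} - \frac{24853}{49700} = \frac{585093133}{1938300}$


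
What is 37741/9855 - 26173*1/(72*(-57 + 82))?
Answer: -57839/5400 ≈ -10.711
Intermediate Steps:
37741/9855 - 26173*1/(72*(-57 + 82)) = 37741*(1/9855) - 26173/(72*25) = 517/135 - 26173/1800 = -57839/5400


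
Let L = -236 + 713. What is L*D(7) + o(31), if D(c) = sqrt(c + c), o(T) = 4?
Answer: 4 + 477*sqrt(14) ≈ 1788.8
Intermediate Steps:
D(c) = sqrt(2)*sqrt(c) (D(c) = sqrt(2*c) = sqrt(2)*sqrt(c))
L = 477
L*D(7) + o(31) = 477*(sqrt(2)*sqrt(7)) + 4 = 477*sqrt(14) + 4 = 4 + 477*sqrt(14)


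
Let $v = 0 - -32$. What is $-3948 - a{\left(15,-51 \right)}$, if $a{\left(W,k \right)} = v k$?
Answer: $-2316$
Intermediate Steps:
$v = 32$ ($v = 0 + 32 = 32$)
$a{\left(W,k \right)} = 32 k$
$-3948 - a{\left(15,-51 \right)} = -3948 - 32 \left(-51\right) = -3948 - -1632 = -3948 + 1632 = -2316$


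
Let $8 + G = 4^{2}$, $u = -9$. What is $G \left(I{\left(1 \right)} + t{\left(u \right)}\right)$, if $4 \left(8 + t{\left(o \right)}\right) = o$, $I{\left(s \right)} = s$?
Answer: $-74$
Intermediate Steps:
$t{\left(o \right)} = -8 + \frac{o}{4}$
$G = 8$ ($G = -8 + 4^{2} = -8 + 16 = 8$)
$G \left(I{\left(1 \right)} + t{\left(u \right)}\right) = 8 \left(1 + \left(-8 + \frac{1}{4} \left(-9\right)\right)\right) = 8 \left(1 - \frac{41}{4}\right) = 8 \left(- \frac{37}{4}\right) = -74$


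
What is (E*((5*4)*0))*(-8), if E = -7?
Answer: 0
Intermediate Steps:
(E*((5*4)*0))*(-8) = -7*5*4*0*(-8) = -140*0*(-8) = -7*0*(-8) = 0*(-8) = 0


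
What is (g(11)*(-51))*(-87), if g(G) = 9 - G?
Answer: -8874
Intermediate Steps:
(g(11)*(-51))*(-87) = ((9 - 1*11)*(-51))*(-87) = ((9 - 11)*(-51))*(-87) = -2*(-51)*(-87) = 102*(-87) = -8874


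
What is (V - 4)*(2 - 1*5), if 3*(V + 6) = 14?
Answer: 16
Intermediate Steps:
V = -4/3 (V = -6 + (1/3)*14 = -6 + 14/3 = -4/3 ≈ -1.3333)
(V - 4)*(2 - 1*5) = (-4/3 - 4)*(2 - 1*5) = -16*(2 - 5)/3 = -16/3*(-3) = 16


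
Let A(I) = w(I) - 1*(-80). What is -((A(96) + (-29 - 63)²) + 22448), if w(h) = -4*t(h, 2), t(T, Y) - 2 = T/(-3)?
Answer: -31112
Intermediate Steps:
t(T, Y) = 2 - T/3 (t(T, Y) = 2 + T/(-3) = 2 + T*(-⅓) = 2 - T/3)
w(h) = -8 + 4*h/3 (w(h) = -4*(2 - h/3) = -8 + 4*h/3)
A(I) = 72 + 4*I/3 (A(I) = (-8 + 4*I/3) - 1*(-80) = (-8 + 4*I/3) + 80 = 72 + 4*I/3)
-((A(96) + (-29 - 63)²) + 22448) = -(((72 + (4/3)*96) + (-29 - 63)²) + 22448) = -(((72 + 128) + (-92)²) + 22448) = -((200 + 8464) + 22448) = -(8664 + 22448) = -1*31112 = -31112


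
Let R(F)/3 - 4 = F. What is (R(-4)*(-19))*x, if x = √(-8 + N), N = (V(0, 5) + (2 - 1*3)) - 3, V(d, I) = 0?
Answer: 0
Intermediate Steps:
R(F) = 12 + 3*F
N = -4 (N = (0 + (2 - 1*3)) - 3 = (0 + (2 - 3)) - 3 = (0 - 1) - 3 = -1 - 3 = -4)
x = 2*I*√3 (x = √(-8 - 4) = √(-12) = 2*I*√3 ≈ 3.4641*I)
(R(-4)*(-19))*x = ((12 + 3*(-4))*(-19))*(2*I*√3) = ((12 - 12)*(-19))*(2*I*√3) = (0*(-19))*(2*I*√3) = 0*(2*I*√3) = 0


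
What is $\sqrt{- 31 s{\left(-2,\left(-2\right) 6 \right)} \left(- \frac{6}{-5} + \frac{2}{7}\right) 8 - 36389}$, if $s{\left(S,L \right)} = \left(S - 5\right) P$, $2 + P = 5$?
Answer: $\frac{i \sqrt{716285}}{5} \approx 169.27 i$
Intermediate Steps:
$P = 3$ ($P = -2 + 5 = 3$)
$s{\left(S,L \right)} = -15 + 3 S$ ($s{\left(S,L \right)} = \left(S - 5\right) 3 = \left(-5 + S\right) 3 = -15 + 3 S$)
$\sqrt{- 31 s{\left(-2,\left(-2\right) 6 \right)} \left(- \frac{6}{-5} + \frac{2}{7}\right) 8 - 36389} = \sqrt{- 31 \left(-15 + 3 \left(-2\right)\right) \left(- \frac{6}{-5} + \frac{2}{7}\right) 8 - 36389} = \sqrt{- 31 \left(-15 - 6\right) \left(\left(-6\right) \left(- \frac{1}{5}\right) + 2 \cdot \frac{1}{7}\right) 8 - 36389} = \sqrt{- 31 \left(- 21 \left(\frac{6}{5} + \frac{2}{7}\right)\right) 8 - 36389} = \sqrt{- 31 \left(\left(-21\right) \frac{52}{35}\right) 8 - 36389} = \sqrt{\left(-31\right) \left(- \frac{156}{5}\right) 8 - 36389} = \sqrt{\frac{4836}{5} \cdot 8 - 36389} = \sqrt{\frac{38688}{5} - 36389} = \sqrt{- \frac{143257}{5}} = \frac{i \sqrt{716285}}{5}$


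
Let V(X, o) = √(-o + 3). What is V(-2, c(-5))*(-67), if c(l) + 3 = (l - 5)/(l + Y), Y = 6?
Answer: -268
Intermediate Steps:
c(l) = -3 + (-5 + l)/(6 + l) (c(l) = -3 + (l - 5)/(l + 6) = -3 + (-5 + l)/(6 + l))
V(X, o) = √(3 - o)
V(-2, c(-5))*(-67) = √(3 - (-23 - 2*(-5))/(6 - 5))*(-67) = √(3 - (-23 + 10)/1)*(-67) = √(3 - (-13))*(-67) = √(3 - 1*(-13))*(-67) = √(3 + 13)*(-67) = √16*(-67) = 4*(-67) = -268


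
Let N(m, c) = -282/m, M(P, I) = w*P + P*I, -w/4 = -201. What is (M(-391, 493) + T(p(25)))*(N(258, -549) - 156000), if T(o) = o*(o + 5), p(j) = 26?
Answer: 3396425065087/43 ≈ 7.8987e+10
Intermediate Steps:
w = 804 (w = -4*(-201) = 804)
M(P, I) = 804*P + I*P (M(P, I) = 804*P + P*I = 804*P + I*P)
T(o) = o*(5 + o)
(M(-391, 493) + T(p(25)))*(N(258, -549) - 156000) = (-391*(804 + 493) + 26*(5 + 26))*(-282/258 - 156000) = (-391*1297 + 26*31)*(-282*1/258 - 156000) = (-507127 + 806)*(-47/43 - 156000) = -506321*(-6708047/43) = 3396425065087/43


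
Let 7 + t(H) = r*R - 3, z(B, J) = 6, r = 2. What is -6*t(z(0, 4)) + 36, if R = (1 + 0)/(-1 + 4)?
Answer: 92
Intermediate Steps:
R = ⅓ (R = 1/3 = 1*(⅓) = ⅓ ≈ 0.33333)
t(H) = -28/3 (t(H) = -7 + (2*(⅓) - 3) = -7 + (⅔ - 3) = -7 - 7/3 = -28/3)
-6*t(z(0, 4)) + 36 = -6*(-28/3) + 36 = 56 + 36 = 92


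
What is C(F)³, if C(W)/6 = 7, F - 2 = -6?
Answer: 74088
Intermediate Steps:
F = -4 (F = 2 - 6 = -4)
C(W) = 42 (C(W) = 6*7 = 42)
C(F)³ = 42³ = 74088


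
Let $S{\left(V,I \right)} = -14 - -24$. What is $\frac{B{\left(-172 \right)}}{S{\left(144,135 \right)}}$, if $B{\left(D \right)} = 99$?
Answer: $\frac{99}{10} \approx 9.9$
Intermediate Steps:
$S{\left(V,I \right)} = 10$ ($S{\left(V,I \right)} = -14 + 24 = 10$)
$\frac{B{\left(-172 \right)}}{S{\left(144,135 \right)}} = \frac{99}{10}$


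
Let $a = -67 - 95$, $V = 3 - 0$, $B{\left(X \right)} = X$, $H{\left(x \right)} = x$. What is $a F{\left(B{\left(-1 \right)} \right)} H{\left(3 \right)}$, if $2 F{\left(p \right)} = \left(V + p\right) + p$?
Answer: $-243$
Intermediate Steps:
$V = 3$ ($V = 3 + 0 = 3$)
$a = -162$
$F{\left(p \right)} = \frac{3}{2} + p$ ($F{\left(p \right)} = \frac{\left(3 + p\right) + p}{2} = \frac{3 + 2 p}{2} = \frac{3}{2} + p$)
$a F{\left(B{\left(-1 \right)} \right)} H{\left(3 \right)} = - 162 \left(\frac{3}{2} - 1\right) 3 = - 162 \cdot \frac{1}{2} \cdot 3 = \left(-162\right) \frac{3}{2} = -243$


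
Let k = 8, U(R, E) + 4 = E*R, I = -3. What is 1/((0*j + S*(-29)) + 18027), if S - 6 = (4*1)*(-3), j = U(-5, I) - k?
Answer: 1/18201 ≈ 5.4942e-5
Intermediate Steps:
U(R, E) = -4 + E*R
j = 3 (j = (-4 - 3*(-5)) - 1*8 = (-4 + 15) - 8 = 11 - 8 = 3)
S = -6 (S = 6 + (4*1)*(-3) = 6 + 4*(-3) = 6 - 12 = -6)
1/((0*j + S*(-29)) + 18027) = 1/((0*3 - 6*(-29)) + 18027) = 1/((0 + 174) + 18027) = 1/(174 + 18027) = 1/18201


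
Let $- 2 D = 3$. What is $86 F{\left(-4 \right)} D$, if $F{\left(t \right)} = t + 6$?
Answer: $-258$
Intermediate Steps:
$F{\left(t \right)} = 6 + t$
$D = - \frac{3}{2}$ ($D = \left(- \frac{1}{2}\right) 3 = - \frac{3}{2} \approx -1.5$)
$86 F{\left(-4 \right)} D = 86 \left(6 - 4\right) \left(- \frac{3}{2}\right) = 86 \cdot 2 \left(- \frac{3}{2}\right) = 86 \left(-3\right) = -258$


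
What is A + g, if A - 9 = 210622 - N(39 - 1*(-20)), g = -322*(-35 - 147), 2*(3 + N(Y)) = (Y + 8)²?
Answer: 533987/2 ≈ 2.6699e+5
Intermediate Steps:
N(Y) = -3 + (8 + Y)²/2 (N(Y) = -3 + (Y + 8)²/2 = -3 + (8 + Y)²/2)
g = 58604 (g = -322*(-182) = 58604)
A = 416779/2 (A = 9 + (210622 - (-3 + (8 + (39 - 1*(-20)))²/2)) = 9 + (210622 - (-3 + (8 + (39 + 20))²/2)) = 9 + (210622 - (-3 + (8 + 59)²/2)) = 9 + (210622 - (-3 + (½)*67²)) = 9 + (210622 - (-3 + (½)*4489)) = 9 + (210622 - (-3 + 4489/2)) = 9 + (210622 - 1*4483/2) = 9 + (210622 - 4483/2) = 9 + 416761/2 = 416779/2 ≈ 2.0839e+5)
A + g = 416779/2 + 58604 = 533987/2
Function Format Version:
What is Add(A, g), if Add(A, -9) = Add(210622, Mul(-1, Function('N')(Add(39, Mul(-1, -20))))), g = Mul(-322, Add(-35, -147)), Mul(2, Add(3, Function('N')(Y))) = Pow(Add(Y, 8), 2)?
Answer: Rational(533987, 2) ≈ 2.6699e+5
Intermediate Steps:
Function('N')(Y) = Add(-3, Mul(Rational(1, 2), Pow(Add(8, Y), 2))) (Function('N')(Y) = Add(-3, Mul(Rational(1, 2), Pow(Add(Y, 8), 2))) = Add(-3, Mul(Rational(1, 2), Pow(Add(8, Y), 2))))
g = 58604 (g = Mul(-322, -182) = 58604)
A = Rational(416779, 2) (A = Add(9, Add(210622, Mul(-1, Add(-3, Mul(Rational(1, 2), Pow(Add(8, Add(39, Mul(-1, -20))), 2)))))) = Add(9, Add(210622, Mul(-1, Add(-3, Mul(Rational(1, 2), Pow(Add(8, Add(39, 20)), 2)))))) = Add(9, Add(210622, Mul(-1, Add(-3, Mul(Rational(1, 2), Pow(Add(8, 59), 2)))))) = Add(9, Add(210622, Mul(-1, Add(-3, Mul(Rational(1, 2), Pow(67, 2)))))) = Add(9, Add(210622, Mul(-1, Add(-3, Mul(Rational(1, 2), 4489))))) = Add(9, Add(210622, Mul(-1, Add(-3, Rational(4489, 2))))) = Add(9, Add(210622, Mul(-1, Rational(4483, 2)))) = Add(9, Add(210622, Rational(-4483, 2))) = Add(9, Rational(416761, 2)) = Rational(416779, 2) ≈ 2.0839e+5)
Add(A, g) = Add(Rational(416779, 2), 58604) = Rational(533987, 2)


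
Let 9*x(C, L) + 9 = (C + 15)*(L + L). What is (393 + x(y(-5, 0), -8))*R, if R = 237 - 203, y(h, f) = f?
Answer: 37264/3 ≈ 12421.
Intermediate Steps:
R = 34
x(C, L) = -1 + 2*L*(15 + C)/9 (x(C, L) = -1 + ((C + 15)*(L + L))/9 = -1 + ((15 + C)*(2*L))/9 = -1 + (2*L*(15 + C))/9 = -1 + 2*L*(15 + C)/9)
(393 + x(y(-5, 0), -8))*R = (393 + (-1 + (10/3)*(-8) + (2/9)*0*(-8)))*34 = (393 + (-1 - 80/3 + 0))*34 = (393 - 83/3)*34 = (1096/3)*34 = 37264/3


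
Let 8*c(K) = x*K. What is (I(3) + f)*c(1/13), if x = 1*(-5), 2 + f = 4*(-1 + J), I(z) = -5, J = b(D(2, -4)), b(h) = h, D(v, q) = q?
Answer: 135/104 ≈ 1.2981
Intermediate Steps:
J = -4
f = -22 (f = -2 + 4*(-1 - 4) = -2 + 4*(-5) = -2 - 20 = -22)
x = -5
c(K) = -5*K/8 (c(K) = (-5*K)/8 = -5*K/8)
(I(3) + f)*c(1/13) = (-5 - 22)*(-5/8/13) = -(-135)/(8*13) = -27*(-5/104) = 135/104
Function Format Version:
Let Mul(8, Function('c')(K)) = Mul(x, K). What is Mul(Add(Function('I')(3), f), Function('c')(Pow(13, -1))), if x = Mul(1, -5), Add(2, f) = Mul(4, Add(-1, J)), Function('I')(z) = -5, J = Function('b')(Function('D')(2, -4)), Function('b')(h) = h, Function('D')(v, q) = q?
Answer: Rational(135, 104) ≈ 1.2981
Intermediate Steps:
J = -4
f = -22 (f = Add(-2, Mul(4, Add(-1, -4))) = Add(-2, Mul(4, -5)) = Add(-2, -20) = -22)
x = -5
Function('c')(K) = Mul(Rational(-5, 8), K) (Function('c')(K) = Mul(Rational(1, 8), Mul(-5, K)) = Mul(Rational(-5, 8), K))
Mul(Add(Function('I')(3), f), Function('c')(Pow(13, -1))) = Mul(Add(-5, -22), Mul(Rational(-5, 8), Pow(13, -1))) = Mul(-27, Mul(Rational(-5, 8), Rational(1, 13))) = Mul(-27, Rational(-5, 104)) = Rational(135, 104)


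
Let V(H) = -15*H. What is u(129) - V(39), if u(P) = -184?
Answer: 401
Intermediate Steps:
u(129) - V(39) = -184 - (-15)*39 = -184 - 1*(-585) = -184 + 585 = 401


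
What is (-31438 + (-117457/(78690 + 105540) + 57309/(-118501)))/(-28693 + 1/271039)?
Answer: 186030670449468405913/169781400607067479980 ≈ 1.0957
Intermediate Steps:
(-31438 + (-117457/(78690 + 105540) + 57309/(-118501)))/(-28693 + 1/271039) = (-31438 + (-117457/184230 + 57309*(-1/118501)))/(-28693 + 1/271039) = (-31438 + (-117457*1/184230 - 57309/118501))/(-7776922026/271039) = (-31438 + (-117457/184230 - 57309/118501))*(-271039/7776922026) = (-31438 - 24476809027/21831439230)*(-271039/7776922026) = -686361263321767/21831439230*(-271039/7776922026) = 186030670449468405913/169781400607067479980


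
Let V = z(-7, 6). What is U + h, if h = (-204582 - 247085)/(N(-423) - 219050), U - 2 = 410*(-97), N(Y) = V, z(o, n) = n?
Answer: -8710490125/219044 ≈ -39766.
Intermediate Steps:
V = 6
N(Y) = 6
U = -39768 (U = 2 + 410*(-97) = 2 - 39770 = -39768)
h = 451667/219044 (h = (-204582 - 247085)/(6 - 219050) = -451667/(-219044) = -451667*(-1/219044) = 451667/219044 ≈ 2.0620)
U + h = -39768 + 451667/219044 = -8710490125/219044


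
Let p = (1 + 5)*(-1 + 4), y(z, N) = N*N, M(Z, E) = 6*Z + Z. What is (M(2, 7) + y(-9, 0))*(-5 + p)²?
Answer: 2366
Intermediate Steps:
M(Z, E) = 7*Z
y(z, N) = N²
p = 18 (p = 6*3 = 18)
(M(2, 7) + y(-9, 0))*(-5 + p)² = (7*2 + 0²)*(-5 + 18)² = (14 + 0)*13² = 14*169 = 2366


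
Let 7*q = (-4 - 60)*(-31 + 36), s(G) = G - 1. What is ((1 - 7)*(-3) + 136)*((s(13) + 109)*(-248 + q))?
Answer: -5473072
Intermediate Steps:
s(G) = -1 + G
q = -320/7 (q = ((-4 - 60)*(-31 + 36))/7 = (-64*5)/7 = (⅐)*(-320) = -320/7 ≈ -45.714)
((1 - 7)*(-3) + 136)*((s(13) + 109)*(-248 + q)) = ((1 - 7)*(-3) + 136)*(((-1 + 13) + 109)*(-248 - 320/7)) = (-6*(-3) + 136)*((12 + 109)*(-2056/7)) = (18 + 136)*(121*(-2056/7)) = 154*(-248776/7) = -5473072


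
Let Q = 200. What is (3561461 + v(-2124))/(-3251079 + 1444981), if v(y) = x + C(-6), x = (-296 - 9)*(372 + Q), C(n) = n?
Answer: -3386995/1806098 ≈ -1.8753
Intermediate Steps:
x = -174460 (x = (-296 - 9)*(372 + 200) = -305*572 = -174460)
v(y) = -174466 (v(y) = -174460 - 6 = -174466)
(3561461 + v(-2124))/(-3251079 + 1444981) = (3561461 - 174466)/(-3251079 + 1444981) = 3386995/(-1806098) = 3386995*(-1/1806098) = -3386995/1806098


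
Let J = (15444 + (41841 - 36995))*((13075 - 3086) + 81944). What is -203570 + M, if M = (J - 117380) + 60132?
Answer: 1865059752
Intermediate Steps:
J = 1865320570 (J = (15444 + 4846)*(9989 + 81944) = 20290*91933 = 1865320570)
M = 1865263322 (M = (1865320570 - 117380) + 60132 = 1865203190 + 60132 = 1865263322)
-203570 + M = -203570 + 1865263322 = 1865059752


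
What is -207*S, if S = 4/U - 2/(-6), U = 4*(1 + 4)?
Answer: -552/5 ≈ -110.40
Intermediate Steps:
U = 20 (U = 4*5 = 20)
S = 8/15 (S = 4/20 - 2/(-6) = 4*(1/20) - 2*(-⅙) = ⅕ + ⅓ = 8/15 ≈ 0.53333)
-207*S = -207*8/15 = -552/5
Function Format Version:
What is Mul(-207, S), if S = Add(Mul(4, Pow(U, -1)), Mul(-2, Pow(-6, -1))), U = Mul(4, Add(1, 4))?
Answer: Rational(-552, 5) ≈ -110.40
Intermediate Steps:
U = 20 (U = Mul(4, 5) = 20)
S = Rational(8, 15) (S = Add(Mul(4, Pow(20, -1)), Mul(-2, Pow(-6, -1))) = Add(Mul(4, Rational(1, 20)), Mul(-2, Rational(-1, 6))) = Add(Rational(1, 5), Rational(1, 3)) = Rational(8, 15) ≈ 0.53333)
Mul(-207, S) = Mul(-207, Rational(8, 15)) = Rational(-552, 5)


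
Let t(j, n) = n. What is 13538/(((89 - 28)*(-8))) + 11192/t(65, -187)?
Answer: -3996651/45628 ≈ -87.592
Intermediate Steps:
13538/(((89 - 28)*(-8))) + 11192/t(65, -187) = 13538/(((89 - 28)*(-8))) + 11192/(-187) = 13538/((61*(-8))) + 11192*(-1/187) = 13538/(-488) - 11192/187 = 13538*(-1/488) - 11192/187 = -6769/244 - 11192/187 = -3996651/45628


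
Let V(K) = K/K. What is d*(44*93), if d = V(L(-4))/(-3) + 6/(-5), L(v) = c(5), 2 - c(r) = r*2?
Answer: -31372/5 ≈ -6274.4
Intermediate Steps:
c(r) = 2 - 2*r (c(r) = 2 - r*2 = 2 - 2*r)
L(v) = -8 (L(v) = 2 - 2*5 = 2 - 10 = -8)
V(K) = 1
d = -23/15 (d = 1/(-3) + 6/(-5) = 1*(-1/3) + 6*(-1/5) = -1/3 - 6/5 = -23/15 ≈ -1.5333)
d*(44*93) = -1012*93/15 = -23/15*4092 = -31372/5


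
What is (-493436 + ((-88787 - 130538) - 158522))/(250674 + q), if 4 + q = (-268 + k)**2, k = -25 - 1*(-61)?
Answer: -45857/16026 ≈ -2.8614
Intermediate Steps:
k = 36 (k = -25 + 61 = 36)
q = 53820 (q = -4 + (-268 + 36)**2 = -4 + (-232)**2 = -4 + 53824 = 53820)
(-493436 + ((-88787 - 130538) - 158522))/(250674 + q) = (-493436 + ((-88787 - 130538) - 158522))/(250674 + 53820) = (-493436 + (-219325 - 158522))/304494 = (-493436 - 377847)*(1/304494) = -871283*1/304494 = -45857/16026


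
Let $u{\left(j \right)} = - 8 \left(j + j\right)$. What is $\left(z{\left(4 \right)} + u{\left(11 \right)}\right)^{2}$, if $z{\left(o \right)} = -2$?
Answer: $31684$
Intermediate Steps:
$u{\left(j \right)} = - 16 j$ ($u{\left(j \right)} = - 8 \cdot 2 j = - 16 j$)
$\left(z{\left(4 \right)} + u{\left(11 \right)}\right)^{2} = \left(-2 - 176\right)^{2} = \left(-178\right)^{2} = 31684$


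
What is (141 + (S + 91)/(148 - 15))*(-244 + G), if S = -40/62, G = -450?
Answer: -405395936/4123 ≈ -98326.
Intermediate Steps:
S = -20/31 (S = -40*1/62 = -20/31 ≈ -0.64516)
(141 + (S + 91)/(148 - 15))*(-244 + G) = (141 + (-20/31 + 91)/(148 - 15))*(-244 - 450) = (141 + (2801/31)/133)*(-694) = (141 + (2801/31)*(1/133))*(-694) = (141 + 2801/4123)*(-694) = (584144/4123)*(-694) = -405395936/4123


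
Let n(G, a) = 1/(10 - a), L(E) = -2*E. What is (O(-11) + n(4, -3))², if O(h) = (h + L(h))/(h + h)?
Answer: 121/676 ≈ 0.17899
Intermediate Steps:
O(h) = -½ (O(h) = (h - 2*h)/(h + h) = (-h)/((2*h)) = (-h)*(1/(2*h)) = -½)
(O(-11) + n(4, -3))² = (-½ - 1/(-10 - 3))² = (-½ - 1/(-13))² = (-½ - 1*(-1/13))² = (-½ + 1/13)² = (-11/26)² = 121/676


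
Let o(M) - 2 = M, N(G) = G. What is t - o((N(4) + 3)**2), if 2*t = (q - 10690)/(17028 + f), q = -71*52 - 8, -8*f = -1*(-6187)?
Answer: -6689447/130037 ≈ -51.443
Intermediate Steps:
f = -6187/8 (f = -(-1)*(-6187)/8 = -1/8*6187 = -6187/8 ≈ -773.38)
q = -3700 (q = -3692 - 8 = -3700)
o(M) = 2 + M
t = -57560/130037 (t = ((-3700 - 10690)/(17028 - 6187/8))/2 = (-14390/130037/8)/2 = (-14390*8/130037)/2 = (1/2)*(-115120/130037) = -57560/130037 ≈ -0.44264)
t - o((N(4) + 3)**2) = -57560/130037 - (2 + (4 + 3)**2) = -57560/130037 - (2 + 7**2) = -57560/130037 - (2 + 49) = -57560/130037 - 1*51 = -57560/130037 - 51 = -6689447/130037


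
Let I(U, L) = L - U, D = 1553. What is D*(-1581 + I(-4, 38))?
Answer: -2390067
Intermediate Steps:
D*(-1581 + I(-4, 38)) = 1553*(-1581 + (38 - 1*(-4))) = 1553*(-1581 + (38 + 4)) = 1553*(-1581 + 42) = 1553*(-1539) = -2390067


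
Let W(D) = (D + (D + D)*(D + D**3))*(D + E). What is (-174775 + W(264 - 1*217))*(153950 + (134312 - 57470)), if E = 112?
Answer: 358252355924656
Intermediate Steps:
W(D) = (112 + D)*(D + 2*D*(D + D**3)) (W(D) = (D + (D + D)*(D + D**3))*(D + 112) = (D + (2*D)*(D + D**3))*(112 + D) = (D + 2*D*(D + D**3))*(112 + D) = (112 + D)*(D + 2*D*(D + D**3)))
(-174775 + W(264 - 1*217))*(153950 + (134312 - 57470)) = (-174775 + (264 - 1*217)*(112 + 2*(264 - 1*217)**2 + 2*(264 - 1*217)**4 + 224*(264 - 1*217)**3 + 225*(264 - 1*217)))*(153950 + (134312 - 57470)) = (-174775 + (264 - 217)*(112 + 2*(264 - 217)**2 + 2*(264 - 217)**4 + 224*(264 - 217)**3 + 225*(264 - 217)))*(153950 + 76842) = (-174775 + 47*(112 + 2*47**2 + 2*47**4 + 224*47**3 + 225*47))*230792 = (-174775 + 47*(112 + 2*2209 + 2*4879681 + 224*103823 + 10575))*230792 = (-174775 + 47*(112 + 4418 + 9759362 + 23256352 + 10575))*230792 = (-174775 + 47*33030819)*230792 = (-174775 + 1552448493)*230792 = 1552273718*230792 = 358252355924656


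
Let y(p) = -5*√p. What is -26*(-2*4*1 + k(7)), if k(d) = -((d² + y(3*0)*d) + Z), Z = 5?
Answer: 1612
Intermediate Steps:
k(d) = -5 - d² (k(d) = -((d² + (-5*√(3*0))*d) + 5) = -((d² + (-5*√0)*d) + 5) = -((d² + (-5*0)*d) + 5) = -((d² + 0*d) + 5) = -((d² + 0) + 5) = -(d² + 5) = -(5 + d²) = -5 - d²)
-26*(-2*4*1 + k(7)) = -26*(-2*4*1 + (-5 - 1*7²)) = -26*(-8*1 + (-5 - 1*49)) = -26*(-8 + (-5 - 49)) = -26*(-8 - 54) = -26*(-62) = 1612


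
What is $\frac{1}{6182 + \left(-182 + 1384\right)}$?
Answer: $\frac{1}{7384} \approx 0.00013543$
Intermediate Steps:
$\frac{1}{6182 + \left(-182 + 1384\right)} = \frac{1}{6182 + 1202} = \frac{1}{7384}$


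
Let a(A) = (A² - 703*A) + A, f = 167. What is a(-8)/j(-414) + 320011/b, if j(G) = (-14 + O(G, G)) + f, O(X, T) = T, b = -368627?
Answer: -2177324231/96211647 ≈ -22.631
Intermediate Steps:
j(G) = 153 + G (j(G) = (-14 + G) + 167 = 153 + G)
a(A) = A² - 702*A
a(-8)/j(-414) + 320011/b = (-8*(-702 - 8))/(153 - 414) + 320011/(-368627) = -8*(-710)/(-261) + 320011*(-1/368627) = 5680*(-1/261) - 320011/368627 = -5680/261 - 320011/368627 = -2177324231/96211647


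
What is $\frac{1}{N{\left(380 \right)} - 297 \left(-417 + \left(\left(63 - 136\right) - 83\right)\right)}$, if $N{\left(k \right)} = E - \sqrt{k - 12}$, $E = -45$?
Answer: $\frac{21267}{3618282266} + \frac{\sqrt{23}}{7236564532} \approx 5.8783 \cdot 10^{-6}$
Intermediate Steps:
$N{\left(k \right)} = -45 - \sqrt{-12 + k}$ ($N{\left(k \right)} = -45 - \sqrt{k - 12} = -45 - \sqrt{-12 + k}$)
$\frac{1}{N{\left(380 \right)} - 297 \left(-417 + \left(\left(63 - 136\right) - 83\right)\right)} = \frac{1}{\left(-45 - \sqrt{-12 + 380}\right) - 297 \left(-417 + \left(\left(63 - 136\right) - 83\right)\right)} = \frac{1}{\left(-45 - \sqrt{368}\right) - 297 \left(-417 - 156\right)} = \frac{1}{\left(-45 - 4 \sqrt{23}\right) - 297 \left(-417 - 156\right)} = \frac{1}{\left(-45 - 4 \sqrt{23}\right) - -170181} = \frac{1}{\left(-45 - 4 \sqrt{23}\right) + 170181} = \frac{1}{170136 - 4 \sqrt{23}}$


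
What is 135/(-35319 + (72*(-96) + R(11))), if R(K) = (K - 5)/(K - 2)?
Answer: -405/126691 ≈ -0.0031968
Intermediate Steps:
R(K) = (-5 + K)/(-2 + K)
135/(-35319 + (72*(-96) + R(11))) = 135/(-35319 + (72*(-96) + (-5 + 11)/(-2 + 11))) = 135/(-35319 + (-6912 + 6/9)) = 135/(-35319 + (-6912 + (⅑)*6)) = 135/(-35319 + (-6912 + ⅔)) = 135/(-35319 - 20734/3) = 135/(-126691/3) = 135*(-3/126691) = -405/126691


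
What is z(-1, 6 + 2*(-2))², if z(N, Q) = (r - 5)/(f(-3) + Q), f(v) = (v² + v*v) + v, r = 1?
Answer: 16/289 ≈ 0.055363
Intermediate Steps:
f(v) = v + 2*v² (f(v) = (v² + v²) + v = 2*v² + v = v + 2*v²)
z(N, Q) = -4/(15 + Q) (z(N, Q) = (1 - 5)/(-3*(1 + 2*(-3)) + Q) = -4/(-3*(1 - 6) + Q) = -4/(-3*(-5) + Q) = -4/(15 + Q))
z(-1, 6 + 2*(-2))² = (-4/(15 + (6 + 2*(-2))))² = (-4/(15 + (6 - 4)))² = (-4/(15 + 2))² = (-4/17)² = 16/289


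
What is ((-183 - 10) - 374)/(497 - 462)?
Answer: -81/5 ≈ -16.200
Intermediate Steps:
((-183 - 10) - 374)/(497 - 462) = (-193 - 374)/35 = -567*1/35 = -81/5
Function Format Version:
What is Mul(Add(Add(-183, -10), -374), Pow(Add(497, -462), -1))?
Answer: Rational(-81, 5) ≈ -16.200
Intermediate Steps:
Mul(Add(Add(-183, -10), -374), Pow(Add(497, -462), -1)) = Mul(Add(-193, -374), Pow(35, -1)) = Mul(-567, Rational(1, 35)) = Rational(-81, 5)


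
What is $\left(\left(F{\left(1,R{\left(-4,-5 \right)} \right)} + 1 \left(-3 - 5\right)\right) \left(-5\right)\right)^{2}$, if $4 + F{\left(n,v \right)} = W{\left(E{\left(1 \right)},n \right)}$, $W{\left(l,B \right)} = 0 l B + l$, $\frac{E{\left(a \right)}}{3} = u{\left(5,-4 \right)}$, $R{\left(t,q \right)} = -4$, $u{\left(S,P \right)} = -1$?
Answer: $5625$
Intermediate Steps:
$E{\left(a \right)} = -3$ ($E{\left(a \right)} = 3 \left(-1\right) = -3$)
$W{\left(l,B \right)} = l$ ($W{\left(l,B \right)} = 0 B + l = 0 + l = l$)
$F{\left(n,v \right)} = -7$ ($F{\left(n,v \right)} = -4 - 3 = -7$)
$\left(\left(F{\left(1,R{\left(-4,-5 \right)} \right)} + 1 \left(-3 - 5\right)\right) \left(-5\right)\right)^{2} = \left(\left(-7 + 1 \left(-3 - 5\right)\right) \left(-5\right)\right)^{2} = \left(\left(-7 + 1 \left(-8\right)\right) \left(-5\right)\right)^{2} = \left(\left(-7 - 8\right) \left(-5\right)\right)^{2} = \left(\left(-15\right) \left(-5\right)\right)^{2} = 75^{2} = 5625$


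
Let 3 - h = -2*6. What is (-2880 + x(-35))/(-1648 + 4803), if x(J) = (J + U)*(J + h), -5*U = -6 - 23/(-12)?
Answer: -6589/9465 ≈ -0.69614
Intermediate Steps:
U = 49/60 (U = -(-6 - 23/(-12))/5 = -(-6 - 23*(-1/12))/5 = -(-6 + 23/12)/5 = -⅕*(-49/12) = 49/60 ≈ 0.81667)
h = 15 (h = 3 - (-1)*2*6 = 3 - (-1)*12 = 3 - 1*(-12) = 3 + 12 = 15)
x(J) = (15 + J)*(49/60 + J) (x(J) = (J + 49/60)*(J + 15) = (49/60 + J)*(15 + J) = (15 + J)*(49/60 + J))
(-2880 + x(-35))/(-1648 + 4803) = (-2880 + (49/4 + (-35)² + (949/60)*(-35)))/(-1648 + 4803) = (-2880 + (49/4 + 1225 - 6643/12))/3155 = (-2880 + 2051/3)*(1/3155) = -6589/3*1/3155 = -6589/9465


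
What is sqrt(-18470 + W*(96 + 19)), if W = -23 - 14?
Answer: 15*I*sqrt(101) ≈ 150.75*I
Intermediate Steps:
W = -37
sqrt(-18470 + W*(96 + 19)) = sqrt(-18470 - 37*(96 + 19)) = sqrt(-18470 - 37*115) = sqrt(-18470 - 4255) = sqrt(-22725) = 15*I*sqrt(101)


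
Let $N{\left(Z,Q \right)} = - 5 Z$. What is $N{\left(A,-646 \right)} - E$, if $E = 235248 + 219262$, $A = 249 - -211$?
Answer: $-456810$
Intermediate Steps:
$A = 460$ ($A = 249 + 211 = 460$)
$E = 454510$
$N{\left(A,-646 \right)} - E = \left(-5\right) 460 - 454510 = -2300 - 454510 = -456810$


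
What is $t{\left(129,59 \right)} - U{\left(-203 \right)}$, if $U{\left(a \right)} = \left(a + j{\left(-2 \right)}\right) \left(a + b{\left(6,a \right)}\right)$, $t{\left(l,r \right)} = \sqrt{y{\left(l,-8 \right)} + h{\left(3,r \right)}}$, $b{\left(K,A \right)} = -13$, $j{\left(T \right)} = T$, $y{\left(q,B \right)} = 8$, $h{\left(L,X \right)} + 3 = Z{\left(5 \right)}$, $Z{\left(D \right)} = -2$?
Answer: $-44280 + \sqrt{3} \approx -44278.0$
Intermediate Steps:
$h{\left(L,X \right)} = -5$ ($h{\left(L,X \right)} = -3 - 2 = -5$)
$t{\left(l,r \right)} = \sqrt{3}$ ($t{\left(l,r \right)} = \sqrt{8 - 5} = \sqrt{3}$)
$U{\left(a \right)} = \left(-13 + a\right) \left(-2 + a\right)$ ($U{\left(a \right)} = \left(a - 2\right) \left(a - 13\right) = \left(-2 + a\right) \left(-13 + a\right) = \left(-13 + a\right) \left(-2 + a\right)$)
$t{\left(129,59 \right)} - U{\left(-203 \right)} = \sqrt{3} - \left(26 + \left(-203\right)^{2} - -3045\right) = \sqrt{3} - \left(26 + 41209 + 3045\right) = \sqrt{3} - 44280 = -44280 + \sqrt{3}$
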